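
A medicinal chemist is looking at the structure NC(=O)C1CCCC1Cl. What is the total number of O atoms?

Scan the SMILES for O atoms (remember two-letter symbols like Cl and Br are single atoms).
Oxygen count: 1.

1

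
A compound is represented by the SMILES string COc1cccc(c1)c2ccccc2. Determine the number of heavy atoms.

14

Every atom symbol written in the SMILES (organic subset) is one heavy atom; implicit H are not written.
Heavy atoms by element → C:13, O:1.
Total: 14.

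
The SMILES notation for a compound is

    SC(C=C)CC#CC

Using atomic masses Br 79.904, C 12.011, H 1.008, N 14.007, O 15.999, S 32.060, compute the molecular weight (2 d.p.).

First, the molecular formula is C7H10S (counting implicit H from valence).
  C: 7 × 12.011 = 84.077
  H: 10 × 1.008 = 10.080
  S: 1 × 32.060 = 32.060
Sum: 7×12.011 + 10×1.008 + 1×32.060 = 126.217 → 126.22 g/mol.

126.22 g/mol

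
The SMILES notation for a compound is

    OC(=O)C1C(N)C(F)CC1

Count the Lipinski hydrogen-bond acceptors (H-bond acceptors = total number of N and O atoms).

3

N atoms: 1; O atoms: 2.
Lipinski HBA = 1 + 2 = 3.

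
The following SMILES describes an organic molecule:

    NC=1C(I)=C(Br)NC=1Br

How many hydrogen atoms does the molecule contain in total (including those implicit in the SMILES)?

3

Walk through each heavy atom and fill implicit hydrogens from standard valence (C 4, N 3, O 2, S 2, halogen 1):
  atom 1: N, bond orders sum to 1 (valence 3) → 2 H
  atom 2: C, bond orders sum to 4 (valence 4) → 0 H
  atom 3: C, bond orders sum to 4 (valence 4) → 0 H
  atom 4: I (halogen, monovalent) → 0 H
  atom 5: C, bond orders sum to 4 (valence 4) → 0 H
  atom 6: Br (halogen, monovalent) → 0 H
  atom 7: N, bond orders sum to 2 (valence 3) → 1 H
  atom 8: C, bond orders sum to 4 (valence 4) → 0 H
  atom 9: Br (halogen, monovalent) → 0 H
Total hydrogens: 3.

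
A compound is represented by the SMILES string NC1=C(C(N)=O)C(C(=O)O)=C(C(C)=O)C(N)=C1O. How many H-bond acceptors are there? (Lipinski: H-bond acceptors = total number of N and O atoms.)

N atoms: 3; O atoms: 5.
Lipinski HBA = 3 + 5 = 8.

8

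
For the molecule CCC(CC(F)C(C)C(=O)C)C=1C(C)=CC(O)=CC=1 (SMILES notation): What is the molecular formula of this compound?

Walk through each heavy atom and fill implicit hydrogens from standard valence (C 4, N 3, O 2, S 2, halogen 1):
  atom 1: C, bond orders sum to 1 (valence 4) → 3 H
  atom 2: C, bond orders sum to 2 (valence 4) → 2 H
  atom 3: C, bond orders sum to 3 (valence 4) → 1 H
  atom 4: C, bond orders sum to 2 (valence 4) → 2 H
  atom 5: C, bond orders sum to 3 (valence 4) → 1 H
  atom 6: F (halogen, monovalent) → 0 H
  atom 7: C, bond orders sum to 3 (valence 4) → 1 H
  atom 8: C, bond orders sum to 1 (valence 4) → 3 H
  atom 9: C, bond orders sum to 4 (valence 4) → 0 H
  atom 10: O, bond orders sum to 2 (valence 2) → 0 H
  atom 11: C, bond orders sum to 1 (valence 4) → 3 H
  atom 12: C, bond orders sum to 4 (valence 4) → 0 H
  atom 13: C, bond orders sum to 4 (valence 4) → 0 H
  atom 14: C, bond orders sum to 1 (valence 4) → 3 H
  atom 15: C, bond orders sum to 3 (valence 4) → 1 H
  atom 16: C, bond orders sum to 4 (valence 4) → 0 H
  atom 17: O, bond orders sum to 1 (valence 2) → 1 H
  atom 18: C, bond orders sum to 3 (valence 4) → 1 H
  atom 19: C, bond orders sum to 3 (valence 4) → 1 H
Totals → C:16, H:23, F:1, O:2.

C16H23FO2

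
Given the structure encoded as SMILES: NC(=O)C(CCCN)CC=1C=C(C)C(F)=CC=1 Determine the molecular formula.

Walk through each heavy atom and fill implicit hydrogens from standard valence (C 4, N 3, O 2, S 2, halogen 1):
  atom 1: N, bond orders sum to 1 (valence 3) → 2 H
  atom 2: C, bond orders sum to 4 (valence 4) → 0 H
  atom 3: O, bond orders sum to 2 (valence 2) → 0 H
  atom 4: C, bond orders sum to 3 (valence 4) → 1 H
  atom 5: C, bond orders sum to 2 (valence 4) → 2 H
  atom 6: C, bond orders sum to 2 (valence 4) → 2 H
  atom 7: C, bond orders sum to 2 (valence 4) → 2 H
  atom 8: N, bond orders sum to 1 (valence 3) → 2 H
  atom 9: C, bond orders sum to 2 (valence 4) → 2 H
  atom 10: C, bond orders sum to 4 (valence 4) → 0 H
  atom 11: C, bond orders sum to 3 (valence 4) → 1 H
  atom 12: C, bond orders sum to 4 (valence 4) → 0 H
  atom 13: C, bond orders sum to 1 (valence 4) → 3 H
  atom 14: C, bond orders sum to 4 (valence 4) → 0 H
  atom 15: F (halogen, monovalent) → 0 H
  atom 16: C, bond orders sum to 3 (valence 4) → 1 H
  atom 17: C, bond orders sum to 3 (valence 4) → 1 H
Totals → C:13, H:19, F:1, N:2, O:1.
In Hill order: C13H19FN2O.

C13H19FN2O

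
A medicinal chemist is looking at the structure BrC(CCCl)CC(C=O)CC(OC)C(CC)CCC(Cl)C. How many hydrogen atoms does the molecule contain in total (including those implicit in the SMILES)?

29

Walk through each heavy atom and fill implicit hydrogens from standard valence (C 4, N 3, O 2, S 2, halogen 1):
  atom 1: Br (halogen, monovalent) → 0 H
  atom 2: C, bond orders sum to 3 (valence 4) → 1 H
  atom 3: C, bond orders sum to 2 (valence 4) → 2 H
  atom 4: C, bond orders sum to 2 (valence 4) → 2 H
  atom 5: Cl (halogen, monovalent) → 0 H
  atom 6: C, bond orders sum to 2 (valence 4) → 2 H
  atom 7: C, bond orders sum to 3 (valence 4) → 1 H
  atom 8: C, bond orders sum to 3 (valence 4) → 1 H
  atom 9: O, bond orders sum to 2 (valence 2) → 0 H
  atom 10: C, bond orders sum to 2 (valence 4) → 2 H
  atom 11: C, bond orders sum to 3 (valence 4) → 1 H
  atom 12: O, bond orders sum to 2 (valence 2) → 0 H
  atom 13: C, bond orders sum to 1 (valence 4) → 3 H
  atom 14: C, bond orders sum to 3 (valence 4) → 1 H
  atom 15: C, bond orders sum to 2 (valence 4) → 2 H
  atom 16: C, bond orders sum to 1 (valence 4) → 3 H
  atom 17: C, bond orders sum to 2 (valence 4) → 2 H
  atom 18: C, bond orders sum to 2 (valence 4) → 2 H
  atom 19: C, bond orders sum to 3 (valence 4) → 1 H
  atom 20: Cl (halogen, monovalent) → 0 H
  atom 21: C, bond orders sum to 1 (valence 4) → 3 H
Total hydrogens: 29.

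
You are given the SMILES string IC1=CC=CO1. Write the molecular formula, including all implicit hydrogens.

Walk through each heavy atom and fill implicit hydrogens from standard valence (C 4, N 3, O 2, S 2, halogen 1):
  atom 1: I (halogen, monovalent) → 0 H
  atom 2: C, bond orders sum to 4 (valence 4) → 0 H
  atom 3: C, bond orders sum to 3 (valence 4) → 1 H
  atom 4: C, bond orders sum to 3 (valence 4) → 1 H
  atom 5: C, bond orders sum to 3 (valence 4) → 1 H
  atom 6: O, bond orders sum to 2 (valence 2) → 0 H
Totals → C:4, H:3, I:1, O:1.
In Hill order: C4H3IO.

C4H3IO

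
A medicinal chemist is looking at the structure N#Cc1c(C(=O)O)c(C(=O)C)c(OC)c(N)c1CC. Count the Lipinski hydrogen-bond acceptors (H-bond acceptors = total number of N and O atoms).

6

N atoms: 2; O atoms: 4.
Lipinski HBA = 2 + 4 = 6.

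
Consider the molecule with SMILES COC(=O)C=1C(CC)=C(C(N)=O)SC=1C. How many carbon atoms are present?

Count every carbon token in the SMILES (each C, including those in ring-closure positions and inside branches).
Carbon count: 10.

10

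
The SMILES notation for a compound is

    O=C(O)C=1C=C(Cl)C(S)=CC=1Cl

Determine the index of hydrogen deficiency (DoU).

5

Degree of unsaturation = (number of rings) + (number of π bonds).
Ring closures in the SMILES: 1.
π bonds: 4 double bonds (each 1 DoU) → 4 DoU from unsaturation.
Total DoU = 1 + 4 = 5.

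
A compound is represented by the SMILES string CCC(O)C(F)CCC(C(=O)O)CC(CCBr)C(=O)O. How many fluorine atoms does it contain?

Scan the SMILES for F atoms (remember two-letter symbols like Cl and Br are single atoms).
Fluorine count: 1.

1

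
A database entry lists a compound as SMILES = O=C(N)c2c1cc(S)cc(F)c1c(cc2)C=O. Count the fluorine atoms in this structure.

Scan the SMILES for F atoms (remember two-letter symbols like Cl and Br are single atoms).
Fluorine count: 1.

1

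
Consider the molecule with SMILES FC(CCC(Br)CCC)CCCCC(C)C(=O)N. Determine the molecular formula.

C14H27BrFNO

Walk through each heavy atom and fill implicit hydrogens from standard valence (C 4, N 3, O 2, S 2, halogen 1):
  atom 1: F (halogen, monovalent) → 0 H
  atom 2: C, bond orders sum to 3 (valence 4) → 1 H
  atom 3: C, bond orders sum to 2 (valence 4) → 2 H
  atom 4: C, bond orders sum to 2 (valence 4) → 2 H
  atom 5: C, bond orders sum to 3 (valence 4) → 1 H
  atom 6: Br (halogen, monovalent) → 0 H
  atom 7: C, bond orders sum to 2 (valence 4) → 2 H
  atom 8: C, bond orders sum to 2 (valence 4) → 2 H
  atom 9: C, bond orders sum to 1 (valence 4) → 3 H
  atom 10: C, bond orders sum to 2 (valence 4) → 2 H
  atom 11: C, bond orders sum to 2 (valence 4) → 2 H
  atom 12: C, bond orders sum to 2 (valence 4) → 2 H
  atom 13: C, bond orders sum to 2 (valence 4) → 2 H
  atom 14: C, bond orders sum to 3 (valence 4) → 1 H
  atom 15: C, bond orders sum to 1 (valence 4) → 3 H
  atom 16: C, bond orders sum to 4 (valence 4) → 0 H
  atom 17: O, bond orders sum to 2 (valence 2) → 0 H
  atom 18: N, bond orders sum to 1 (valence 3) → 2 H
Totals → C:14, H:27, Br:1, F:1, N:1, O:1.
In Hill order: C14H27BrFNO.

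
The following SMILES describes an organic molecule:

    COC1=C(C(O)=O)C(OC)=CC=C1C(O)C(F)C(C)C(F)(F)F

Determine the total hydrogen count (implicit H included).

16

Walk through each heavy atom and fill implicit hydrogens from standard valence (C 4, N 3, O 2, S 2, halogen 1):
  atom 1: C, bond orders sum to 1 (valence 4) → 3 H
  atom 2: O, bond orders sum to 2 (valence 2) → 0 H
  atom 3: C, bond orders sum to 4 (valence 4) → 0 H
  atom 4: C, bond orders sum to 4 (valence 4) → 0 H
  atom 5: C, bond orders sum to 4 (valence 4) → 0 H
  atom 6: O, bond orders sum to 1 (valence 2) → 1 H
  atom 7: O, bond orders sum to 2 (valence 2) → 0 H
  atom 8: C, bond orders sum to 4 (valence 4) → 0 H
  atom 9: O, bond orders sum to 2 (valence 2) → 0 H
  atom 10: C, bond orders sum to 1 (valence 4) → 3 H
  atom 11: C, bond orders sum to 3 (valence 4) → 1 H
  atom 12: C, bond orders sum to 3 (valence 4) → 1 H
  atom 13: C, bond orders sum to 4 (valence 4) → 0 H
  atom 14: C, bond orders sum to 3 (valence 4) → 1 H
  atom 15: O, bond orders sum to 1 (valence 2) → 1 H
  atom 16: C, bond orders sum to 3 (valence 4) → 1 H
  atom 17: F (halogen, monovalent) → 0 H
  atom 18: C, bond orders sum to 3 (valence 4) → 1 H
  atom 19: C, bond orders sum to 1 (valence 4) → 3 H
  atom 20: C, bond orders sum to 4 (valence 4) → 0 H
  atom 21: F (halogen, monovalent) → 0 H
  atom 22: F (halogen, monovalent) → 0 H
  atom 23: F (halogen, monovalent) → 0 H
Total hydrogens: 16.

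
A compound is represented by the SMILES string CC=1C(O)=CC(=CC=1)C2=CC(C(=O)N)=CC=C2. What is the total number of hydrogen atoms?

13

Walk through each heavy atom and fill implicit hydrogens from standard valence (C 4, N 3, O 2, S 2, halogen 1):
  atom 1: C, bond orders sum to 1 (valence 4) → 3 H
  atom 2: C, bond orders sum to 4 (valence 4) → 0 H
  atom 3: C, bond orders sum to 4 (valence 4) → 0 H
  atom 4: O, bond orders sum to 1 (valence 2) → 1 H
  atom 5: C, bond orders sum to 3 (valence 4) → 1 H
  atom 6: C, bond orders sum to 4 (valence 4) → 0 H
  atom 7: C, bond orders sum to 3 (valence 4) → 1 H
  atom 8: C, bond orders sum to 3 (valence 4) → 1 H
  atom 9: C, bond orders sum to 4 (valence 4) → 0 H
  atom 10: C, bond orders sum to 3 (valence 4) → 1 H
  atom 11: C, bond orders sum to 4 (valence 4) → 0 H
  atom 12: C, bond orders sum to 4 (valence 4) → 0 H
  atom 13: O, bond orders sum to 2 (valence 2) → 0 H
  atom 14: N, bond orders sum to 1 (valence 3) → 2 H
  atom 15: C, bond orders sum to 3 (valence 4) → 1 H
  atom 16: C, bond orders sum to 3 (valence 4) → 1 H
  atom 17: C, bond orders sum to 3 (valence 4) → 1 H
Total hydrogens: 13.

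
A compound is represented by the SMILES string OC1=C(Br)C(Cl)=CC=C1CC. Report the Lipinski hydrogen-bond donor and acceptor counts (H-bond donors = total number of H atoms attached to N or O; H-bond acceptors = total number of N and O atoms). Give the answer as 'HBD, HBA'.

1, 1

Donors: find every N or O and count the H atoms it carries.
  atom 1 (O): bond orders sum to 1 → 1 H
Lipinski HBD = 1.
Acceptors: N atoms = 0, O atoms = 1 → HBA = 1.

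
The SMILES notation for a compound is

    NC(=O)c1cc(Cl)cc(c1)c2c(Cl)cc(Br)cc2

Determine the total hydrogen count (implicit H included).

Walk through each heavy atom and fill implicit hydrogens from standard valence (C 4, N 3, O 2, S 2, halogen 1); for lowercase aromatic atoms, an aromatic c carries 1 H when it has two neighbours and 0 H with three, and aromatic n carries 0 H:
  atom 1: N, bond orders sum to 1 (valence 3) → 2 H
  atom 2: C, bond orders sum to 4 (valence 4) → 0 H
  atom 3: O, bond orders sum to 2 (valence 2) → 0 H
  atom 4: aromatic c, 3 neighbours → 0 H
  atom 5: aromatic c, 2 neighbours → 1 H
  atom 6: aromatic c, 3 neighbours → 0 H
  atom 7: Cl (halogen, monovalent) → 0 H
  atom 8: aromatic c, 2 neighbours → 1 H
  atom 9: aromatic c, 3 neighbours → 0 H
  atom 10: aromatic c, 2 neighbours → 1 H
  atom 11: aromatic c, 3 neighbours → 0 H
  atom 12: aromatic c, 3 neighbours → 0 H
  atom 13: Cl (halogen, monovalent) → 0 H
  atom 14: aromatic c, 2 neighbours → 1 H
  atom 15: aromatic c, 3 neighbours → 0 H
  atom 16: Br (halogen, monovalent) → 0 H
  atom 17: aromatic c, 2 neighbours → 1 H
  atom 18: aromatic c, 2 neighbours → 1 H
Total hydrogens: 8.

8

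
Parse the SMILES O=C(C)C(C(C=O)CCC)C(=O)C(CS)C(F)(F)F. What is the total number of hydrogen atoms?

Walk through each heavy atom and fill implicit hydrogens from standard valence (C 4, N 3, O 2, S 2, halogen 1):
  atom 1: O, bond orders sum to 2 (valence 2) → 0 H
  atom 2: C, bond orders sum to 4 (valence 4) → 0 H
  atom 3: C, bond orders sum to 1 (valence 4) → 3 H
  atom 4: C, bond orders sum to 3 (valence 4) → 1 H
  atom 5: C, bond orders sum to 3 (valence 4) → 1 H
  atom 6: C, bond orders sum to 3 (valence 4) → 1 H
  atom 7: O, bond orders sum to 2 (valence 2) → 0 H
  atom 8: C, bond orders sum to 2 (valence 4) → 2 H
  atom 9: C, bond orders sum to 2 (valence 4) → 2 H
  atom 10: C, bond orders sum to 1 (valence 4) → 3 H
  atom 11: C, bond orders sum to 4 (valence 4) → 0 H
  atom 12: O, bond orders sum to 2 (valence 2) → 0 H
  atom 13: C, bond orders sum to 3 (valence 4) → 1 H
  atom 14: C, bond orders sum to 2 (valence 4) → 2 H
  atom 15: S, bond orders sum to 1 (valence 2) → 1 H
  atom 16: C, bond orders sum to 4 (valence 4) → 0 H
  atom 17: F (halogen, monovalent) → 0 H
  atom 18: F (halogen, monovalent) → 0 H
  atom 19: F (halogen, monovalent) → 0 H
Total hydrogens: 17.

17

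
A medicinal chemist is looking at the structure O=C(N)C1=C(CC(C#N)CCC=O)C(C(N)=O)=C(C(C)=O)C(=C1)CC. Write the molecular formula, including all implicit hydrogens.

Walk through each heavy atom and fill implicit hydrogens from standard valence (C 4, N 3, O 2, S 2, halogen 1):
  atom 1: O, bond orders sum to 2 (valence 2) → 0 H
  atom 2: C, bond orders sum to 4 (valence 4) → 0 H
  atom 3: N, bond orders sum to 1 (valence 3) → 2 H
  atom 4: C, bond orders sum to 4 (valence 4) → 0 H
  atom 5: C, bond orders sum to 4 (valence 4) → 0 H
  atom 6: C, bond orders sum to 2 (valence 4) → 2 H
  atom 7: C, bond orders sum to 3 (valence 4) → 1 H
  atom 8: C, bond orders sum to 4 (valence 4) → 0 H
  atom 9: N, bond orders sum to 3 (valence 3) → 0 H
  atom 10: C, bond orders sum to 2 (valence 4) → 2 H
  atom 11: C, bond orders sum to 2 (valence 4) → 2 H
  atom 12: C, bond orders sum to 3 (valence 4) → 1 H
  atom 13: O, bond orders sum to 2 (valence 2) → 0 H
  atom 14: C, bond orders sum to 4 (valence 4) → 0 H
  atom 15: C, bond orders sum to 4 (valence 4) → 0 H
  atom 16: N, bond orders sum to 1 (valence 3) → 2 H
  atom 17: O, bond orders sum to 2 (valence 2) → 0 H
  atom 18: C, bond orders sum to 4 (valence 4) → 0 H
  atom 19: C, bond orders sum to 4 (valence 4) → 0 H
  atom 20: C, bond orders sum to 1 (valence 4) → 3 H
  atom 21: O, bond orders sum to 2 (valence 2) → 0 H
  atom 22: C, bond orders sum to 4 (valence 4) → 0 H
  atom 23: C, bond orders sum to 3 (valence 4) → 1 H
  atom 24: C, bond orders sum to 2 (valence 4) → 2 H
  atom 25: C, bond orders sum to 1 (valence 4) → 3 H
Totals → C:18, H:21, N:3, O:4.

C18H21N3O4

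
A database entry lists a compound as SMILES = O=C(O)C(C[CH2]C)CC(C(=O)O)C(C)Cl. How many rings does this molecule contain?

In SMILES, each pair of matching ring-closure digits denotes one ring-closing bond; the number of such bonds equals the number of independent rings.
Ring-closure bonds here: 0.

0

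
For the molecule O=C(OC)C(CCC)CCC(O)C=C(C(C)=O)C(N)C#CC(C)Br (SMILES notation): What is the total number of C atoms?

18

Count every carbon token in the SMILES (each C, including those in ring-closure positions and inside branches).
Carbon count: 18.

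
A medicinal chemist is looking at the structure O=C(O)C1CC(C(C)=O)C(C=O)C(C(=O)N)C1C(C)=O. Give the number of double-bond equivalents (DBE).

6

Degree of unsaturation = (number of rings) + (number of π bonds).
Ring closures in the SMILES: 1.
π bonds: 5 double bonds (each 1 DoU) → 5 DoU from unsaturation.
Total DoU = 1 + 5 = 6.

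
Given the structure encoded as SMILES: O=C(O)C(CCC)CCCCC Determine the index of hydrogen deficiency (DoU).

1

Molecular formula: C10H20O2.
DoU = (2C + 2 + N − H − X) / 2, where X is the halogen count and O/S are ignored.
    = (2·10 + 2 + 0 − 20 − 0) / 2 = 2 / 2 = 1.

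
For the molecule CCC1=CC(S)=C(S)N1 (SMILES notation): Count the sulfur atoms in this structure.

2

Scan the SMILES for S atoms (remember two-letter symbols like Cl and Br are single atoms).
Sulfur count: 2.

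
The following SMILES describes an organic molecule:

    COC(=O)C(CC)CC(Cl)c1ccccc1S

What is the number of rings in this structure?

1

In SMILES, each pair of matching ring-closure digits denotes one ring-closing bond; the number of such bonds equals the number of independent rings.
Ring-closure bonds here: 1.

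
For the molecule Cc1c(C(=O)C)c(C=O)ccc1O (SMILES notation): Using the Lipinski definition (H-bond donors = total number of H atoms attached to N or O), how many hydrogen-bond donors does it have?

1

Donors: find every N or O and count the H atoms it carries.
  atom 5 (O): bond orders sum to 2 → 0 H
  atom 9 (O): bond orders sum to 2 → 0 H
  atom 13 (O): bond orders sum to 1 → 1 H
Lipinski HBD = 1.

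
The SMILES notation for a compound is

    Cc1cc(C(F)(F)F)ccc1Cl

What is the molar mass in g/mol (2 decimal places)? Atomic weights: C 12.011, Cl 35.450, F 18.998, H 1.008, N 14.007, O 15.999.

First, the molecular formula is C8H6ClF3 (counting implicit H from valence).
  C: 8 × 12.011 = 96.088
  Cl: 1 × 35.450 = 35.450
  F: 3 × 18.998 = 56.994
  H: 6 × 1.008 = 6.048
Sum: 8×12.011 + 1×35.450 + 3×18.998 + 6×1.008 = 194.580 → 194.58 g/mol.

194.58 g/mol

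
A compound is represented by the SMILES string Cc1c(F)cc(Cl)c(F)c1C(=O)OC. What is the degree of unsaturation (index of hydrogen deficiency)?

5

Molecular formula: C9H7ClF2O2.
DoU = (2C + 2 + N − H − X) / 2, where X is the halogen count and O/S are ignored.
    = (2·9 + 2 + 0 − 7 − 3) / 2 = 10 / 2 = 5.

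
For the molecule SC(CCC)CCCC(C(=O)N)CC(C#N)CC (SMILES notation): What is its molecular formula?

C14H26N2OS

Walk through each heavy atom and fill implicit hydrogens from standard valence (C 4, N 3, O 2, S 2, halogen 1):
  atom 1: S, bond orders sum to 1 (valence 2) → 1 H
  atom 2: C, bond orders sum to 3 (valence 4) → 1 H
  atom 3: C, bond orders sum to 2 (valence 4) → 2 H
  atom 4: C, bond orders sum to 2 (valence 4) → 2 H
  atom 5: C, bond orders sum to 1 (valence 4) → 3 H
  atom 6: C, bond orders sum to 2 (valence 4) → 2 H
  atom 7: C, bond orders sum to 2 (valence 4) → 2 H
  atom 8: C, bond orders sum to 2 (valence 4) → 2 H
  atom 9: C, bond orders sum to 3 (valence 4) → 1 H
  atom 10: C, bond orders sum to 4 (valence 4) → 0 H
  atom 11: O, bond orders sum to 2 (valence 2) → 0 H
  atom 12: N, bond orders sum to 1 (valence 3) → 2 H
  atom 13: C, bond orders sum to 2 (valence 4) → 2 H
  atom 14: C, bond orders sum to 3 (valence 4) → 1 H
  atom 15: C, bond orders sum to 4 (valence 4) → 0 H
  atom 16: N, bond orders sum to 3 (valence 3) → 0 H
  atom 17: C, bond orders sum to 2 (valence 4) → 2 H
  atom 18: C, bond orders sum to 1 (valence 4) → 3 H
Totals → C:14, H:26, N:2, O:1, S:1.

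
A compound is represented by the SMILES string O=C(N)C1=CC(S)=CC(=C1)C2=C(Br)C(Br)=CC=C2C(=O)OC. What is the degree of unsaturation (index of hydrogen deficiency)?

Molecular formula: C15H11Br2NO3S.
DoU = (2C + 2 + N − H − X) / 2, where X is the halogen count and O/S are ignored.
    = (2·15 + 2 + 1 − 11 − 2) / 2 = 20 / 2 = 10.

10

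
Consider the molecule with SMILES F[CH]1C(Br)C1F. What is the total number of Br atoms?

1

Scan the SMILES for Br atoms (remember two-letter symbols like Cl and Br are single atoms).
Bromine count: 1.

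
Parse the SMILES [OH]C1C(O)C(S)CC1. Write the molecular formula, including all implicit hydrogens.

C5H10O2S

Walk through each heavy atom and fill implicit hydrogens from standard valence (C 4, N 3, O 2, S 2, halogen 1):
  atom 1: O with explicit H count 1
  atom 2: C, bond orders sum to 3 (valence 4) → 1 H
  atom 3: C, bond orders sum to 3 (valence 4) → 1 H
  atom 4: O, bond orders sum to 1 (valence 2) → 1 H
  atom 5: C, bond orders sum to 3 (valence 4) → 1 H
  atom 6: S, bond orders sum to 1 (valence 2) → 1 H
  atom 7: C, bond orders sum to 2 (valence 4) → 2 H
  atom 8: C, bond orders sum to 2 (valence 4) → 2 H
Totals → C:5, H:10, O:2, S:1.
In Hill order: C5H10O2S.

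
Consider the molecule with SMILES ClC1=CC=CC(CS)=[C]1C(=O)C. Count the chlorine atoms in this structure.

1

Scan the SMILES for Cl atoms (remember two-letter symbols like Cl and Br are single atoms).
Chlorine count: 1.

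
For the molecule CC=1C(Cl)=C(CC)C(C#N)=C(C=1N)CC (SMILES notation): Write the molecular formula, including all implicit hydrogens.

Walk through each heavy atom and fill implicit hydrogens from standard valence (C 4, N 3, O 2, S 2, halogen 1):
  atom 1: C, bond orders sum to 1 (valence 4) → 3 H
  atom 2: C, bond orders sum to 4 (valence 4) → 0 H
  atom 3: C, bond orders sum to 4 (valence 4) → 0 H
  atom 4: Cl (halogen, monovalent) → 0 H
  atom 5: C, bond orders sum to 4 (valence 4) → 0 H
  atom 6: C, bond orders sum to 2 (valence 4) → 2 H
  atom 7: C, bond orders sum to 1 (valence 4) → 3 H
  atom 8: C, bond orders sum to 4 (valence 4) → 0 H
  atom 9: C, bond orders sum to 4 (valence 4) → 0 H
  atom 10: N, bond orders sum to 3 (valence 3) → 0 H
  atom 11: C, bond orders sum to 4 (valence 4) → 0 H
  atom 12: C, bond orders sum to 4 (valence 4) → 0 H
  atom 13: N, bond orders sum to 1 (valence 3) → 2 H
  atom 14: C, bond orders sum to 2 (valence 4) → 2 H
  atom 15: C, bond orders sum to 1 (valence 4) → 3 H
Totals → C:12, H:15, Cl:1, N:2.

C12H15ClN2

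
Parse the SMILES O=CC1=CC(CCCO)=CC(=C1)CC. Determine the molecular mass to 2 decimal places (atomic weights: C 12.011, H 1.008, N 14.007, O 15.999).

First, the molecular formula is C12H16O2 (counting implicit H from valence).
  C: 12 × 12.011 = 144.132
  H: 16 × 1.008 = 16.128
  O: 2 × 15.999 = 31.998
Sum: 12×12.011 + 16×1.008 + 2×15.999 = 192.258 → 192.26 g/mol.

192.26 g/mol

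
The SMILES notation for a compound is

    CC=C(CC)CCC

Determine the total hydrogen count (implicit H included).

Walk through each heavy atom and fill implicit hydrogens from standard valence (C 4, N 3, O 2, S 2, halogen 1):
  atom 1: C, bond orders sum to 1 (valence 4) → 3 H
  atom 2: C, bond orders sum to 3 (valence 4) → 1 H
  atom 3: C, bond orders sum to 4 (valence 4) → 0 H
  atom 4: C, bond orders sum to 2 (valence 4) → 2 H
  atom 5: C, bond orders sum to 1 (valence 4) → 3 H
  atom 6: C, bond orders sum to 2 (valence 4) → 2 H
  atom 7: C, bond orders sum to 2 (valence 4) → 2 H
  atom 8: C, bond orders sum to 1 (valence 4) → 3 H
Total hydrogens: 16.

16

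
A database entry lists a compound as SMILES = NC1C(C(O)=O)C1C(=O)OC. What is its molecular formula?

Walk through each heavy atom and fill implicit hydrogens from standard valence (C 4, N 3, O 2, S 2, halogen 1):
  atom 1: N, bond orders sum to 1 (valence 3) → 2 H
  atom 2: C, bond orders sum to 3 (valence 4) → 1 H
  atom 3: C, bond orders sum to 3 (valence 4) → 1 H
  atom 4: C, bond orders sum to 4 (valence 4) → 0 H
  atom 5: O, bond orders sum to 1 (valence 2) → 1 H
  atom 6: O, bond orders sum to 2 (valence 2) → 0 H
  atom 7: C, bond orders sum to 3 (valence 4) → 1 H
  atom 8: C, bond orders sum to 4 (valence 4) → 0 H
  atom 9: O, bond orders sum to 2 (valence 2) → 0 H
  atom 10: O, bond orders sum to 2 (valence 2) → 0 H
  atom 11: C, bond orders sum to 1 (valence 4) → 3 H
Totals → C:6, H:9, N:1, O:4.

C6H9NO4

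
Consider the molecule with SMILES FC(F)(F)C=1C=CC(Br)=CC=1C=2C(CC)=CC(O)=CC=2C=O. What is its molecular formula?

C16H12BrF3O2

Walk through each heavy atom and fill implicit hydrogens from standard valence (C 4, N 3, O 2, S 2, halogen 1):
  atom 1: F (halogen, monovalent) → 0 H
  atom 2: C, bond orders sum to 4 (valence 4) → 0 H
  atom 3: F (halogen, monovalent) → 0 H
  atom 4: F (halogen, monovalent) → 0 H
  atom 5: C, bond orders sum to 4 (valence 4) → 0 H
  atom 6: C, bond orders sum to 3 (valence 4) → 1 H
  atom 7: C, bond orders sum to 3 (valence 4) → 1 H
  atom 8: C, bond orders sum to 4 (valence 4) → 0 H
  atom 9: Br (halogen, monovalent) → 0 H
  atom 10: C, bond orders sum to 3 (valence 4) → 1 H
  atom 11: C, bond orders sum to 4 (valence 4) → 0 H
  atom 12: C, bond orders sum to 4 (valence 4) → 0 H
  atom 13: C, bond orders sum to 4 (valence 4) → 0 H
  atom 14: C, bond orders sum to 2 (valence 4) → 2 H
  atom 15: C, bond orders sum to 1 (valence 4) → 3 H
  atom 16: C, bond orders sum to 3 (valence 4) → 1 H
  atom 17: C, bond orders sum to 4 (valence 4) → 0 H
  atom 18: O, bond orders sum to 1 (valence 2) → 1 H
  atom 19: C, bond orders sum to 3 (valence 4) → 1 H
  atom 20: C, bond orders sum to 4 (valence 4) → 0 H
  atom 21: C, bond orders sum to 3 (valence 4) → 1 H
  atom 22: O, bond orders sum to 2 (valence 2) → 0 H
Totals → C:16, H:12, Br:1, F:3, O:2.
In Hill order: C16H12BrF3O2.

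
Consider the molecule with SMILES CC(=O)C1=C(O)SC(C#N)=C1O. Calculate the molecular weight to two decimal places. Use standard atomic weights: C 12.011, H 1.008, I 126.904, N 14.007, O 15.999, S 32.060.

First, the molecular formula is C7H5NO3S (counting implicit H from valence).
  C: 7 × 12.011 = 84.077
  H: 5 × 1.008 = 5.040
  N: 1 × 14.007 = 14.007
  O: 3 × 15.999 = 47.997
  S: 1 × 32.060 = 32.060
Sum: 7×12.011 + 5×1.008 + 1×14.007 + 3×15.999 + 1×32.060 = 183.181 → 183.18 g/mol.

183.18 g/mol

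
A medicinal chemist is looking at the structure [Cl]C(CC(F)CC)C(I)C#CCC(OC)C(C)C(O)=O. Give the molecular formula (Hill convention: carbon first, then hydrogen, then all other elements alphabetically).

C14H21ClFIO3

Walk through each heavy atom and fill implicit hydrogens from standard valence (C 4, N 3, O 2, S 2, halogen 1):
  atom 1: Cl with explicit H count 0
  atom 2: C, bond orders sum to 3 (valence 4) → 1 H
  atom 3: C, bond orders sum to 2 (valence 4) → 2 H
  atom 4: C, bond orders sum to 3 (valence 4) → 1 H
  atom 5: F (halogen, monovalent) → 0 H
  atom 6: C, bond orders sum to 2 (valence 4) → 2 H
  atom 7: C, bond orders sum to 1 (valence 4) → 3 H
  atom 8: C, bond orders sum to 3 (valence 4) → 1 H
  atom 9: I (halogen, monovalent) → 0 H
  atom 10: C, bond orders sum to 4 (valence 4) → 0 H
  atom 11: C, bond orders sum to 4 (valence 4) → 0 H
  atom 12: C, bond orders sum to 2 (valence 4) → 2 H
  atom 13: C, bond orders sum to 3 (valence 4) → 1 H
  atom 14: O, bond orders sum to 2 (valence 2) → 0 H
  atom 15: C, bond orders sum to 1 (valence 4) → 3 H
  atom 16: C, bond orders sum to 3 (valence 4) → 1 H
  atom 17: C, bond orders sum to 1 (valence 4) → 3 H
  atom 18: C, bond orders sum to 4 (valence 4) → 0 H
  atom 19: O, bond orders sum to 1 (valence 2) → 1 H
  atom 20: O, bond orders sum to 2 (valence 2) → 0 H
Totals → C:14, H:21, Cl:1, F:1, I:1, O:3.
In Hill order: C14H21ClFIO3.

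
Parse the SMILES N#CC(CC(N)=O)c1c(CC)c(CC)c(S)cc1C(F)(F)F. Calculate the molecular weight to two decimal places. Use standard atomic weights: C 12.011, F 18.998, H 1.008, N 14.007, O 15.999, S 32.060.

First, the molecular formula is C15H17F3N2OS (counting implicit H from valence).
  C: 15 × 12.011 = 180.165
  F: 3 × 18.998 = 56.994
  H: 17 × 1.008 = 17.136
  N: 2 × 14.007 = 28.014
  O: 1 × 15.999 = 15.999
  S: 1 × 32.060 = 32.060
Sum: 15×12.011 + 3×18.998 + 17×1.008 + 2×14.007 + 1×15.999 + 1×32.060 = 330.368 → 330.37 g/mol.

330.37 g/mol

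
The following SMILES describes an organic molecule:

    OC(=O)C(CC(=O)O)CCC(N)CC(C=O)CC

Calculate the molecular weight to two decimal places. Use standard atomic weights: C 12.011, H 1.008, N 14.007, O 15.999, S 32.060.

First, the molecular formula is C12H21NO5 (counting implicit H from valence).
  C: 12 × 12.011 = 144.132
  H: 21 × 1.008 = 21.168
  N: 1 × 14.007 = 14.007
  O: 5 × 15.999 = 79.995
Sum: 12×12.011 + 21×1.008 + 1×14.007 + 5×15.999 = 259.302 → 259.30 g/mol.

259.30 g/mol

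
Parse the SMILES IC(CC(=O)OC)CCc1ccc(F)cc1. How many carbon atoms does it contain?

Count every carbon token in the SMILES (each C, including those in ring-closure positions and inside branches).
Carbon count: 12.

12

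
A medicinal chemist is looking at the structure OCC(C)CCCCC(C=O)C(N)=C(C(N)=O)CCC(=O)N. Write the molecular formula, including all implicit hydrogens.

Walk through each heavy atom and fill implicit hydrogens from standard valence (C 4, N 3, O 2, S 2, halogen 1):
  atom 1: O, bond orders sum to 1 (valence 2) → 1 H
  atom 2: C, bond orders sum to 2 (valence 4) → 2 H
  atom 3: C, bond orders sum to 3 (valence 4) → 1 H
  atom 4: C, bond orders sum to 1 (valence 4) → 3 H
  atom 5: C, bond orders sum to 2 (valence 4) → 2 H
  atom 6: C, bond orders sum to 2 (valence 4) → 2 H
  atom 7: C, bond orders sum to 2 (valence 4) → 2 H
  atom 8: C, bond orders sum to 2 (valence 4) → 2 H
  atom 9: C, bond orders sum to 3 (valence 4) → 1 H
  atom 10: C, bond orders sum to 3 (valence 4) → 1 H
  atom 11: O, bond orders sum to 2 (valence 2) → 0 H
  atom 12: C, bond orders sum to 4 (valence 4) → 0 H
  atom 13: N, bond orders sum to 1 (valence 3) → 2 H
  atom 14: C, bond orders sum to 4 (valence 4) → 0 H
  atom 15: C, bond orders sum to 4 (valence 4) → 0 H
  atom 16: N, bond orders sum to 1 (valence 3) → 2 H
  atom 17: O, bond orders sum to 2 (valence 2) → 0 H
  atom 18: C, bond orders sum to 2 (valence 4) → 2 H
  atom 19: C, bond orders sum to 2 (valence 4) → 2 H
  atom 20: C, bond orders sum to 4 (valence 4) → 0 H
  atom 21: O, bond orders sum to 2 (valence 2) → 0 H
  atom 22: N, bond orders sum to 1 (valence 3) → 2 H
Totals → C:15, H:27, N:3, O:4.
In Hill order: C15H27N3O4.

C15H27N3O4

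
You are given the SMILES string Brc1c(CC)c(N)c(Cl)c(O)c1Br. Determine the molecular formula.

C8H8Br2ClNO

Walk through each heavy atom and fill implicit hydrogens from standard valence (C 4, N 3, O 2, S 2, halogen 1); for lowercase aromatic atoms, an aromatic c carries 1 H when it has two neighbours and 0 H with three, and aromatic n carries 0 H:
  atom 1: Br (halogen, monovalent) → 0 H
  atom 2: aromatic c, 3 neighbours → 0 H
  atom 3: aromatic c, 3 neighbours → 0 H
  atom 4: C, bond orders sum to 2 (valence 4) → 2 H
  atom 5: C, bond orders sum to 1 (valence 4) → 3 H
  atom 6: aromatic c, 3 neighbours → 0 H
  atom 7: N, bond orders sum to 1 (valence 3) → 2 H
  atom 8: aromatic c, 3 neighbours → 0 H
  atom 9: Cl (halogen, monovalent) → 0 H
  atom 10: aromatic c, 3 neighbours → 0 H
  atom 11: O, bond orders sum to 1 (valence 2) → 1 H
  atom 12: aromatic c, 3 neighbours → 0 H
  atom 13: Br (halogen, monovalent) → 0 H
Totals → C:8, H:8, Br:2, Cl:1, N:1, O:1.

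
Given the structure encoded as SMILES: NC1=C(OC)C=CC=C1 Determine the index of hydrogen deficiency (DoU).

4

Degree of unsaturation = (number of rings) + (number of π bonds).
Ring closures in the SMILES: 1.
π bonds: 3 double bonds (each 1 DoU) → 3 DoU from unsaturation.
Total DoU = 1 + 3 = 4.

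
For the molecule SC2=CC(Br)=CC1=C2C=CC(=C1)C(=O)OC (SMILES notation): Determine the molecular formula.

C12H9BrO2S

Walk through each heavy atom and fill implicit hydrogens from standard valence (C 4, N 3, O 2, S 2, halogen 1):
  atom 1: S, bond orders sum to 1 (valence 2) → 1 H
  atom 2: C, bond orders sum to 4 (valence 4) → 0 H
  atom 3: C, bond orders sum to 3 (valence 4) → 1 H
  atom 4: C, bond orders sum to 4 (valence 4) → 0 H
  atom 5: Br (halogen, monovalent) → 0 H
  atom 6: C, bond orders sum to 3 (valence 4) → 1 H
  atom 7: C, bond orders sum to 4 (valence 4) → 0 H
  atom 8: C, bond orders sum to 4 (valence 4) → 0 H
  atom 9: C, bond orders sum to 3 (valence 4) → 1 H
  atom 10: C, bond orders sum to 3 (valence 4) → 1 H
  atom 11: C, bond orders sum to 4 (valence 4) → 0 H
  atom 12: C, bond orders sum to 3 (valence 4) → 1 H
  atom 13: C, bond orders sum to 4 (valence 4) → 0 H
  atom 14: O, bond orders sum to 2 (valence 2) → 0 H
  atom 15: O, bond orders sum to 2 (valence 2) → 0 H
  atom 16: C, bond orders sum to 1 (valence 4) → 3 H
Totals → C:12, H:9, Br:1, O:2, S:1.
In Hill order: C12H9BrO2S.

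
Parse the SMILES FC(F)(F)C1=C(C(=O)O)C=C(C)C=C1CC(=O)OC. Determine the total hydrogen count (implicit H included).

11

Walk through each heavy atom and fill implicit hydrogens from standard valence (C 4, N 3, O 2, S 2, halogen 1):
  atom 1: F (halogen, monovalent) → 0 H
  atom 2: C, bond orders sum to 4 (valence 4) → 0 H
  atom 3: F (halogen, monovalent) → 0 H
  atom 4: F (halogen, monovalent) → 0 H
  atom 5: C, bond orders sum to 4 (valence 4) → 0 H
  atom 6: C, bond orders sum to 4 (valence 4) → 0 H
  atom 7: C, bond orders sum to 4 (valence 4) → 0 H
  atom 8: O, bond orders sum to 2 (valence 2) → 0 H
  atom 9: O, bond orders sum to 1 (valence 2) → 1 H
  atom 10: C, bond orders sum to 3 (valence 4) → 1 H
  atom 11: C, bond orders sum to 4 (valence 4) → 0 H
  atom 12: C, bond orders sum to 1 (valence 4) → 3 H
  atom 13: C, bond orders sum to 3 (valence 4) → 1 H
  atom 14: C, bond orders sum to 4 (valence 4) → 0 H
  atom 15: C, bond orders sum to 2 (valence 4) → 2 H
  atom 16: C, bond orders sum to 4 (valence 4) → 0 H
  atom 17: O, bond orders sum to 2 (valence 2) → 0 H
  atom 18: O, bond orders sum to 2 (valence 2) → 0 H
  atom 19: C, bond orders sum to 1 (valence 4) → 3 H
Total hydrogens: 11.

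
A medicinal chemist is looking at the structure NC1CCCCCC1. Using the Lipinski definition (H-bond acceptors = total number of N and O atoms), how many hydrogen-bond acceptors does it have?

1

N atoms: 1; O atoms: 0.
Lipinski HBA = 1 + 0 = 1.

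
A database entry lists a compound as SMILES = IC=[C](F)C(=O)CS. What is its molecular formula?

Walk through each heavy atom and fill implicit hydrogens from standard valence (C 4, N 3, O 2, S 2, halogen 1):
  atom 1: I (halogen, monovalent) → 0 H
  atom 2: C, bond orders sum to 3 (valence 4) → 1 H
  atom 3: C with explicit H count 0
  atom 4: F (halogen, monovalent) → 0 H
  atom 5: C, bond orders sum to 4 (valence 4) → 0 H
  atom 6: O, bond orders sum to 2 (valence 2) → 0 H
  atom 7: C, bond orders sum to 2 (valence 4) → 2 H
  atom 8: S, bond orders sum to 1 (valence 2) → 1 H
Totals → C:4, H:4, F:1, I:1, O:1, S:1.

C4H4FIOS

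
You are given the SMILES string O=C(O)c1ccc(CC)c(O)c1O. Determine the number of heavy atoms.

13

Every atom symbol written in the SMILES (organic subset) is one heavy atom; implicit H are not written.
Heavy atoms by element → C:9, O:4.
Total: 13.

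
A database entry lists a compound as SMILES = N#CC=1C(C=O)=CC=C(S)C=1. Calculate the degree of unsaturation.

7

Molecular formula: C8H5NOS.
DoU = (2C + 2 + N − H − X) / 2, where X is the halogen count and O/S are ignored.
    = (2·8 + 2 + 1 − 5 − 0) / 2 = 14 / 2 = 7.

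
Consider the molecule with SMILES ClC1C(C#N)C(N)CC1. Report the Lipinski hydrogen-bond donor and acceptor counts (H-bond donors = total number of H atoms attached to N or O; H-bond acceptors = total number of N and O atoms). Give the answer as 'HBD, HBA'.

Donors: find every N or O and count the H atoms it carries.
  atom 5 (N): bond orders sum to 3 → 0 H
  atom 7 (N): bond orders sum to 1 → 2 H
Lipinski HBD = 2.
Acceptors: N atoms = 2, O atoms = 0 → HBA = 2.

2, 2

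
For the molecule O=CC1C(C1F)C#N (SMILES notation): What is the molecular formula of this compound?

C5H4FNO

Walk through each heavy atom and fill implicit hydrogens from standard valence (C 4, N 3, O 2, S 2, halogen 1):
  atom 1: O, bond orders sum to 2 (valence 2) → 0 H
  atom 2: C, bond orders sum to 3 (valence 4) → 1 H
  atom 3: C, bond orders sum to 3 (valence 4) → 1 H
  atom 4: C, bond orders sum to 3 (valence 4) → 1 H
  atom 5: C, bond orders sum to 3 (valence 4) → 1 H
  atom 6: F (halogen, monovalent) → 0 H
  atom 7: C, bond orders sum to 4 (valence 4) → 0 H
  atom 8: N, bond orders sum to 3 (valence 3) → 0 H
Totals → C:5, H:4, F:1, N:1, O:1.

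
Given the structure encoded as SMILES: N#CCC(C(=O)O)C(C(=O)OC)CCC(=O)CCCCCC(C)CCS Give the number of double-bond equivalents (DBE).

Degree of unsaturation = (number of rings) + (number of π bonds).
Ring closures in the SMILES: 0.
π bonds: 3 double bonds (each 1 DoU), 1 triple bond (each 2 DoU) → 5 DoU from unsaturation.
Total DoU = 0 + 5 = 5.

5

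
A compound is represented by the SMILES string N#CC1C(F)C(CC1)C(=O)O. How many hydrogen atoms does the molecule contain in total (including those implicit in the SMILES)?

8

Walk through each heavy atom and fill implicit hydrogens from standard valence (C 4, N 3, O 2, S 2, halogen 1):
  atom 1: N, bond orders sum to 3 (valence 3) → 0 H
  atom 2: C, bond orders sum to 4 (valence 4) → 0 H
  atom 3: C, bond orders sum to 3 (valence 4) → 1 H
  atom 4: C, bond orders sum to 3 (valence 4) → 1 H
  atom 5: F (halogen, monovalent) → 0 H
  atom 6: C, bond orders sum to 3 (valence 4) → 1 H
  atom 7: C, bond orders sum to 2 (valence 4) → 2 H
  atom 8: C, bond orders sum to 2 (valence 4) → 2 H
  atom 9: C, bond orders sum to 4 (valence 4) → 0 H
  atom 10: O, bond orders sum to 2 (valence 2) → 0 H
  atom 11: O, bond orders sum to 1 (valence 2) → 1 H
Total hydrogens: 8.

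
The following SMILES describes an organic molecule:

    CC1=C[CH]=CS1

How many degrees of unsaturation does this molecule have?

Degree of unsaturation = (number of rings) + (number of π bonds).
Ring closures in the SMILES: 1.
π bonds: 2 double bonds (each 1 DoU) → 2 DoU from unsaturation.
Total DoU = 1 + 2 = 3.

3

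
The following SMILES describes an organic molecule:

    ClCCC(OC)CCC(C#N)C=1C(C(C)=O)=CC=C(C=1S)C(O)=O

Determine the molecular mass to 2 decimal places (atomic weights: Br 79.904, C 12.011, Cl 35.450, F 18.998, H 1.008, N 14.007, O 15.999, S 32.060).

369.86 g/mol

First, the molecular formula is C17H20ClNO4S (counting implicit H from valence).
  C: 17 × 12.011 = 204.187
  Cl: 1 × 35.450 = 35.450
  H: 20 × 1.008 = 20.160
  N: 1 × 14.007 = 14.007
  O: 4 × 15.999 = 63.996
  S: 1 × 32.060 = 32.060
Sum: 17×12.011 + 1×35.450 + 20×1.008 + 1×14.007 + 4×15.999 + 1×32.060 = 369.860 → 369.86 g/mol.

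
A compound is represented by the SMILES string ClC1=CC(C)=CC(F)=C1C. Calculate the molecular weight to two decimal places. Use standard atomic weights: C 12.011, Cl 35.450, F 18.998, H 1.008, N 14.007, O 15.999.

158.60 g/mol

First, the molecular formula is C8H8ClF (counting implicit H from valence).
  C: 8 × 12.011 = 96.088
  Cl: 1 × 35.450 = 35.450
  F: 1 × 18.998 = 18.998
  H: 8 × 1.008 = 8.064
Sum: 8×12.011 + 1×35.450 + 1×18.998 + 8×1.008 = 158.600 → 158.60 g/mol.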